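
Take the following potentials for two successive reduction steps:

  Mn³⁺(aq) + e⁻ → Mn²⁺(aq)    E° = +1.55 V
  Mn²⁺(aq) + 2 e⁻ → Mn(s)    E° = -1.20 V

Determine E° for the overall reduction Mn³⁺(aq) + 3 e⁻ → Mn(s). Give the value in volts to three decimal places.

-0.283 V

Adding the free-energy changes (−nFE°) of the two steps gives −n₃FE°₃ = −n₁FE°₁ − n₂FE°₂.
E°₃ = (1×+1.55 + 2×-1.20) / 3 = (-0.850) / 3 = -0.283 V.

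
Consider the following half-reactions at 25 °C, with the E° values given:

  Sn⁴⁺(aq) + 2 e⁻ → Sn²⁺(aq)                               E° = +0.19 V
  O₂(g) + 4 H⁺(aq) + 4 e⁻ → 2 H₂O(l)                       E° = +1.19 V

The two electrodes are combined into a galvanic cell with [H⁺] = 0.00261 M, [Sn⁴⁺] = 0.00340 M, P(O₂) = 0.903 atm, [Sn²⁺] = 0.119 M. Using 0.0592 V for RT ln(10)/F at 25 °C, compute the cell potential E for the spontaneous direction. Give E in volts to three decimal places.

O₂/H₂O is the cathode (higher E°), Sn⁴⁺/Sn²⁺ the anode: E°cell = +1.19 − (+0.19) = +1.00 V, n = 4.
Overall: O₂(g) + 4 H⁺(aq) + 2 Sn²⁺(aq) → 2 H₂O(l) + 2 Sn⁴⁺(aq)
Q = [Sn⁴⁺]^2 / (P(O₂)·[H⁺]^4·[Sn²⁺]^2); log Q = 7.290.
E = E° − (0.0592/n) log Q = +1.00 − (0.0592/4)(7.290) = +0.892 V.

+0.892 V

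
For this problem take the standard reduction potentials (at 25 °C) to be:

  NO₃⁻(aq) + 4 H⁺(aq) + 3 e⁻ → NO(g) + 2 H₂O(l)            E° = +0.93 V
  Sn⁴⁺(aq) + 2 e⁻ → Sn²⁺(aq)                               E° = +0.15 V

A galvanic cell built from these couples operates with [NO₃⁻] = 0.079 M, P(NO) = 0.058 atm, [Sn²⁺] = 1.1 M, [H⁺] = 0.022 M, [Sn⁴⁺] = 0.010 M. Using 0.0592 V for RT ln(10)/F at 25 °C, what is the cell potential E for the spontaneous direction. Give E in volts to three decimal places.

+0.712 V

NO₃⁻/NO is the cathode (higher E°), Sn⁴⁺/Sn²⁺ the anode: E°cell = +0.93 − (+0.15) = +0.78 V, n = 6.
Overall: 2 NO₃⁻(aq) + 8 H⁺(aq) + 3 Sn²⁺(aq) → 2 NO(g) + 4 H₂O(l) + 3 Sn⁴⁺(aq)
Q = P(NO)^2·[Sn⁴⁺]^3 / ([NO₃⁻]^2·[H⁺]^8·[Sn²⁺]^3); log Q = 6.868.
E = E° − (0.0592/n) log Q = +0.78 − (0.0592/6)(6.868) = +0.712 V.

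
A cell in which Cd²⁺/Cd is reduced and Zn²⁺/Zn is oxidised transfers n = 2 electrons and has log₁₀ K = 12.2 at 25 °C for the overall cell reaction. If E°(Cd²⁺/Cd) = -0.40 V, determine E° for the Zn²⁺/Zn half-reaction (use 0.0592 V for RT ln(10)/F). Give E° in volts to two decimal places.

E°cell = (0.0592/n)·log K = (0.0592/2)(12.2) = +0.361 V.
Since Cd²⁺/Cd is the cathode and Zn²⁺/Zn the anode, E°cell = E°(Cd²⁺/Cd) − E°(Zn²⁺/Zn).
So E°(Zn²⁺/Zn) = E°(Cd²⁺/Cd) − E°cell = (-0.40) − (+0.361) = -0.76 V.

-0.76 V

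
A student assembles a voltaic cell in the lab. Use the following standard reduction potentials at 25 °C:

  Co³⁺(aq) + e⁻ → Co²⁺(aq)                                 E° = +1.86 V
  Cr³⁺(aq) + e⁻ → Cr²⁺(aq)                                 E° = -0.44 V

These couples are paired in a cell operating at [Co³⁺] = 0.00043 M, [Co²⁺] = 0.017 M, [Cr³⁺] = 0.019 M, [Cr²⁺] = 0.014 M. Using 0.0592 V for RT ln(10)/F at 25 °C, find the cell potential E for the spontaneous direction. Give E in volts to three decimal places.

Co³⁺/Co²⁺ is the cathode (higher E°), Cr³⁺/Cr²⁺ the anode: E°cell = +1.86 − (-0.44) = +2.30 V, n = 1.
Overall: Co³⁺(aq) + Cr²⁺(aq) → Co²⁺(aq) + Cr³⁺(aq)
Q = [Co²⁺]·[Cr³⁺] / ([Co³⁺]·[Cr²⁺]); log Q = 1.730.
E = E° − (0.0592/n) log Q = +2.30 − (0.0592/1)(1.730) = +2.198 V.

+2.198 V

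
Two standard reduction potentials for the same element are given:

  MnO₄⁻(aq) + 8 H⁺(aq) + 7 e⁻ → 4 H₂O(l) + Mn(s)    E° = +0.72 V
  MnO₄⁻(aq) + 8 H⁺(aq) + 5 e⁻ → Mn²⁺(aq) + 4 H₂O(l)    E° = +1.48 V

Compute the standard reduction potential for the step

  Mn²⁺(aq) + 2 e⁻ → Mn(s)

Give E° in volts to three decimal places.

-1.180 V

Sequential free energies add, so n₃E°₃ = n₁E°₁ + n₂E°₂.
With n₃ = 7, and the known step contributing 5×(+1.48) V, the unknown satisfies 2·E° = 7×(+0.72) − 5×(+1.48) = -2.360.
E° = -2.360 / 2 = -1.180 V.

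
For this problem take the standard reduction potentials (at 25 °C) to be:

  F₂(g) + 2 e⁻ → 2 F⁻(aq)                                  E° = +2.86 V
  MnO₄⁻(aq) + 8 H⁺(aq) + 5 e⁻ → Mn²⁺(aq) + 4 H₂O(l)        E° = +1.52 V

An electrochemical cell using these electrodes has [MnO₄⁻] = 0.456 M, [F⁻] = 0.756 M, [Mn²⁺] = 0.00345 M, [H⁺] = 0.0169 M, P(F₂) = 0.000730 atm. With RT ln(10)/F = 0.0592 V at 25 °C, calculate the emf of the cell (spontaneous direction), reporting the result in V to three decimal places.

+1.397 V

F₂/F⁻ is the cathode (higher E°), MnO₄⁻/Mn²⁺ the anode: E°cell = +2.86 − (+1.52) = +1.34 V, n = 10.
Overall: 5 F₂(g) + 2 Mn²⁺(aq) + 8 H₂O(l) → 10 F⁻(aq) + 2 MnO₄⁻(aq) + 16 H⁺(aq)
Q = [F⁻]^10·[MnO₄⁻]^2·[H⁺]^16 / (P(F₂)^5·[Mn²⁺]^2); log Q = -9.643.
E = E° − (0.0592/n) log Q = +1.34 − (0.0592/10)(-9.643) = +1.397 V.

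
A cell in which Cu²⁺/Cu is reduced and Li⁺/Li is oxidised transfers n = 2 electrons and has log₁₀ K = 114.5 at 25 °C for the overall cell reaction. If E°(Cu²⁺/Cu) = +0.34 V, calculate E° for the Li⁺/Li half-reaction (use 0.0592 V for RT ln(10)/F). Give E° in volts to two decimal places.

E°cell = (0.0592/n)·log K = (0.0592/2)(114.5) = +3.389 V.
Since Cu²⁺/Cu is the cathode and Li⁺/Li the anode, E°cell = E°(Cu²⁺/Cu) − E°(Li⁺/Li).
So E°(Li⁺/Li) = E°(Cu²⁺/Cu) − E°cell = (+0.34) − (+3.389) = -3.05 V.

-3.05 V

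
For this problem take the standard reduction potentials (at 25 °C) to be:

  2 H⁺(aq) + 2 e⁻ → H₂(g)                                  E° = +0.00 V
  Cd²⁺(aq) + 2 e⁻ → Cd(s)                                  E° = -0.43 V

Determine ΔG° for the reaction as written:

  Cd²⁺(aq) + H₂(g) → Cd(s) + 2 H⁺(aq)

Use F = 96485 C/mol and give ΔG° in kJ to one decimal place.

As written, Cd²⁺/Cd is reduced (cathode) and H⁺/H₂ is oxidised (anode), so E°cell = (-0.43) − (+0.00) = -0.43 V.
Balancing electrons gives n = 2.
ΔG° = −nFE° = −(2)(96485)(-0.43) = 82,977 J = +83.0 kJ.

+83.0 kJ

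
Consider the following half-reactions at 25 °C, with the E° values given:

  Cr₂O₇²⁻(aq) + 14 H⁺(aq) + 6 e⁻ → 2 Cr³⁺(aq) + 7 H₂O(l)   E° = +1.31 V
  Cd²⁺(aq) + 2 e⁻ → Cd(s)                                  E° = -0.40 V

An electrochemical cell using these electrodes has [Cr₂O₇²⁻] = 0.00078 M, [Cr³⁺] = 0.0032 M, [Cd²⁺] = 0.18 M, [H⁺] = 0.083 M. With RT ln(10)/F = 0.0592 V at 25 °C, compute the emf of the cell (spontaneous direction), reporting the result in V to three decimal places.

+1.601 V

Cr₂O₇²⁻/Cr³⁺ is the cathode (higher E°), Cd²⁺/Cd the anode: E°cell = +1.31 − (-0.40) = +1.71 V, n = 6.
Overall: Cr₂O₇²⁻(aq) + 14 H⁺(aq) + 3 Cd(s) → 2 Cr³⁺(aq) + 7 H₂O(l) + 3 Cd²⁺(aq)
Q = [Cr³⁺]^2·[Cd²⁺]^3 / ([Cr₂O₇²⁻]·[H⁺]^14); log Q = 11.017.
E = E° − (0.0592/n) log Q = +1.71 − (0.0592/6)(11.017) = +1.601 V.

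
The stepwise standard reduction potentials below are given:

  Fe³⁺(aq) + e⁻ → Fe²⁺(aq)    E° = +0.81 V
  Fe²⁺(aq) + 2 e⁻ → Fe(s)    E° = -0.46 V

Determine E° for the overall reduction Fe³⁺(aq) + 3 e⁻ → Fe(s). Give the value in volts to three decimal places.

Adding the free-energy changes (−nFE°) of the two steps gives −n₃FE°₃ = −n₁FE°₁ − n₂FE°₂.
E°₃ = (1×+0.81 + 2×-0.46) / 3 = (-0.110) / 3 = -0.037 V.

-0.037 V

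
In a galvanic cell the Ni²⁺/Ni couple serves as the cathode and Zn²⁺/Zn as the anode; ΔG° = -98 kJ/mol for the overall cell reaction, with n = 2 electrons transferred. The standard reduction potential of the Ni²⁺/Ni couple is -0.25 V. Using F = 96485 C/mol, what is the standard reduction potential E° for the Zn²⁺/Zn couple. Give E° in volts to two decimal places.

E°cell = −ΔG°/(nF) = −(-98×10³)/((2)(96485)) = +0.508 V.
Since Ni²⁺/Ni is the cathode and Zn²⁺/Zn the anode, E°cell = E°(Ni²⁺/Ni) − E°(Zn²⁺/Zn).
So E°(Zn²⁺/Zn) = E°(Ni²⁺/Ni) − E°cell = (-0.25) − (+0.508) = -0.76 V.

-0.76 V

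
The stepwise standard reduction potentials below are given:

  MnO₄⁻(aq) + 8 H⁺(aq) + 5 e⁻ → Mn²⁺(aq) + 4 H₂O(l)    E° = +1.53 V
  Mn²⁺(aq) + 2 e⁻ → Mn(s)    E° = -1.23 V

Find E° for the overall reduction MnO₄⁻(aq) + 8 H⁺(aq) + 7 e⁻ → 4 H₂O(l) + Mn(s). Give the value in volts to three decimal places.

Adding the free-energy changes (−nFE°) of the two steps gives −n₃FE°₃ = −n₁FE°₁ − n₂FE°₂.
E°₃ = (5×+1.53 + 2×-1.23) / 7 = (+5.190) / 7 = +0.741 V.

+0.741 V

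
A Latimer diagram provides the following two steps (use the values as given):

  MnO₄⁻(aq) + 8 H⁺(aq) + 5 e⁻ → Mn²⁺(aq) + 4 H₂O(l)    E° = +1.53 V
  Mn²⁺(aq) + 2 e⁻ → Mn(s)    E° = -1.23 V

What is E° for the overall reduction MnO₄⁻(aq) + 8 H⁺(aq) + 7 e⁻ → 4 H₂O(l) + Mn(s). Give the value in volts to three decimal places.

+0.741 V

Standard free energies of sequential steps add: ΔG°₃ = ΔG°₁ + ΔG°₂, so n₃E°₃ = n₁E°₁ + n₂E°₂.
E°₃ = (5×+1.53 + 2×-1.23) / 7 = (+5.190) / 7 = +0.741 V.
Simply averaging or adding the two E° values would be wrong; the electron-weighted sum is required.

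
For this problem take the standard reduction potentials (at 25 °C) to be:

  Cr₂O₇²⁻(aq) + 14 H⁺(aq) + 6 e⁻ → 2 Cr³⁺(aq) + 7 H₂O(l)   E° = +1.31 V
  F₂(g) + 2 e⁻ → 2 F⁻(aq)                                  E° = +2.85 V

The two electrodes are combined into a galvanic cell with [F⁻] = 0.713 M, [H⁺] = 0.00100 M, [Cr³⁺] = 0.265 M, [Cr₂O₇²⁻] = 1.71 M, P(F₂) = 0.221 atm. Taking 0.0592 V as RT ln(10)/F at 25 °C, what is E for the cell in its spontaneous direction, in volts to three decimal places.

F₂/F⁻ is the cathode (higher E°), Cr₂O₇²⁻/Cr³⁺ the anode: E°cell = +2.85 − (+1.31) = +1.54 V, n = 6.
Overall: 3 F₂(g) + 2 Cr³⁺(aq) + 7 H₂O(l) → 6 F⁻(aq) + Cr₂O₇²⁻(aq) + 14 H⁺(aq)
Q = [F⁻]^6·[Cr₂O₇²⁻]·[H⁺]^14 / (P(F₂)^3·[Cr³⁺]^2); log Q = -39.528.
E = E° − (0.0592/n) log Q = +1.54 − (0.0592/6)(-39.528) = +1.930 V.

+1.930 V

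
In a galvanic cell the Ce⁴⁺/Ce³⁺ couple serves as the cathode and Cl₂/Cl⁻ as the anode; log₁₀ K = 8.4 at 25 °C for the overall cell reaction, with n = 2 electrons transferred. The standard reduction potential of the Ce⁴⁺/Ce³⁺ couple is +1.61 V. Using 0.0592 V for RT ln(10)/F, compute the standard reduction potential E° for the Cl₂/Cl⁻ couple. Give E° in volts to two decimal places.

+1.36 V

E°cell = (0.0592/n)·log K = (0.0592/2)(8.4) = +0.249 V.
Since Ce⁴⁺/Ce³⁺ is the cathode and Cl₂/Cl⁻ the anode, E°cell = E°(Ce⁴⁺/Ce³⁺) − E°(Cl₂/Cl⁻).
So E°(Cl₂/Cl⁻) = E°(Ce⁴⁺/Ce³⁺) − E°cell = (+1.61) − (+0.249) = +1.36 V.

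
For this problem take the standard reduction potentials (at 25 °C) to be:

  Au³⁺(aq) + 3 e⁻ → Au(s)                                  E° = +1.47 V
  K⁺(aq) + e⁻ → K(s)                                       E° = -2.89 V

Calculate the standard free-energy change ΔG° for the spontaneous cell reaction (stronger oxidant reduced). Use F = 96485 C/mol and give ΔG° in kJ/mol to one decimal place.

-1262.0 kJ/mol

Au³⁺/Au (E° = +1.47 V) is the cathode; K⁺/K (E° = -2.89 V) is the anode, so E°cell = +4.36 V.
Balancing electrons gives n = 3 (lcm of 3 and 1).
ΔG° = −nFE° = −(3)(96485)(+4.36) = -1,262,024 J = -1262.0 kJ/mol.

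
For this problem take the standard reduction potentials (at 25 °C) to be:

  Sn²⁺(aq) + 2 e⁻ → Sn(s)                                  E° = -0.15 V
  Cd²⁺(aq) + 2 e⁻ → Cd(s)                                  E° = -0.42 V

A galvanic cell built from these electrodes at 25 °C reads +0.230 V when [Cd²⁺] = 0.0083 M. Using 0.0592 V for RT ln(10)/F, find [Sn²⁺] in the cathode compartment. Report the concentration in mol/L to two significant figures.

0.00037 M

Sn²⁺/Sn is the cathode, Cd²⁺/Cd the anode: E°cell = +0.27 V, n = 2.
Overall reaction: Sn²⁺(aq) + Cd(s) → Sn(s) + Cd²⁺(aq); Q = [Cd²⁺]^1/[Sn²⁺]^1.
From E = E° − (0.0592/n) log Q: log Q = (E° − E)·n/0.0592 = (+0.27 − (+0.230))·2/0.0592 = 1.3514.
So 1·log[Sn²⁺] = 1·log(0.0083) − log Q = -2.0809 − (1.3514) = -3.4323; [Sn²⁺] = 10^(-3.4323) ≈ 0.00037 M.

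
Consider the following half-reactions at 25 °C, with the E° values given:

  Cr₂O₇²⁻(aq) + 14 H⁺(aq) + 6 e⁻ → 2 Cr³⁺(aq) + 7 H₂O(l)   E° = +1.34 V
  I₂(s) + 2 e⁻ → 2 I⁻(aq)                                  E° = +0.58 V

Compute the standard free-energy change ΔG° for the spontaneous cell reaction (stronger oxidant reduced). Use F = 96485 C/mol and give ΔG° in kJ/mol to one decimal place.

Cr₂O₇²⁻/Cr³⁺ (E° = +1.34 V) is the cathode; I₂/I⁻ (E° = +0.58 V) is the anode, so E°cell = +0.76 V.
Balancing electrons gives n = 6 (lcm of 6 and 2).
ΔG° = −nFE° = −(6)(96485)(+0.76) = -439,972 J = -440.0 kJ/mol.

-440.0 kJ/mol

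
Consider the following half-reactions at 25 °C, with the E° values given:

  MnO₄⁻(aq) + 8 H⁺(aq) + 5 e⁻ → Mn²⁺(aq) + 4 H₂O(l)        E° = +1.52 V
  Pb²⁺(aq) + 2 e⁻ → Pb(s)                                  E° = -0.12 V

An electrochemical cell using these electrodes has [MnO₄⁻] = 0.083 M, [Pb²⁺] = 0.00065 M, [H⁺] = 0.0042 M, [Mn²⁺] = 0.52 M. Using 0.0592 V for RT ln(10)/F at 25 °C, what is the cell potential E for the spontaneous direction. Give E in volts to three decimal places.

+1.500 V

MnO₄⁻/Mn²⁺ is the cathode (higher E°), Pb²⁺/Pb the anode: E°cell = +1.52 − (-0.12) = +1.64 V, n = 10.
Overall: 2 MnO₄⁻(aq) + 16 H⁺(aq) + 5 Pb(s) → 2 Mn²⁺(aq) + 8 H₂O(l) + 5 Pb²⁺(aq)
Q = [Mn²⁺]^2·[Pb²⁺]^5 / ([MnO₄⁻]^2·[H⁺]^16); log Q = 23.686.
E = E° − (0.0592/n) log Q = +1.64 − (0.0592/10)(23.686) = +1.500 V.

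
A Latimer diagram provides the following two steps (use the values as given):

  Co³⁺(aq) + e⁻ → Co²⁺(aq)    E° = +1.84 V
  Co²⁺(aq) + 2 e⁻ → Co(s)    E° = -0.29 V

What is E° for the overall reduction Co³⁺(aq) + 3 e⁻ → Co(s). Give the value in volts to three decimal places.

Since ΔG° = −nFE° is additive over sequential reductions, n₃E°₃ = n₁E°₁ + n₂E°₂.
E°₃ = (1×+1.84 + 2×-0.29) / 3 = (+1.260) / 3 = +0.420 V.

+0.420 V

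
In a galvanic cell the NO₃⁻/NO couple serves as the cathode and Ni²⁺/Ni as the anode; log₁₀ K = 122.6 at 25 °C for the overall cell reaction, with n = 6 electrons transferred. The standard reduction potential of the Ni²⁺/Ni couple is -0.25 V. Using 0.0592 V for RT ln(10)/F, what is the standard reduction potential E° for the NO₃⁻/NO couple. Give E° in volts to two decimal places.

E°cell = (0.0592/n)·log K = (0.0592/6)(122.6) = +1.210 V.
Since NO₃⁻/NO is the cathode and Ni²⁺/Ni the anode, E°cell = E°(NO₃⁻/NO) − E°(Ni²⁺/Ni).
So E°(NO₃⁻/NO) = E°cell + E°(Ni²⁺/Ni) = +1.210 + (-0.25) = +0.96 V.

+0.96 V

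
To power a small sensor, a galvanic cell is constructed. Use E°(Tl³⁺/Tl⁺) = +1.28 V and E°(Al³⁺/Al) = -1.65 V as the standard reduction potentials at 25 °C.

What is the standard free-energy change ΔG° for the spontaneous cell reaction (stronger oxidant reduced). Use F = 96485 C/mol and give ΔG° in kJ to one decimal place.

-1696.2 kJ

Tl³⁺/Tl⁺ (E° = +1.28 V) is the cathode; Al³⁺/Al (E° = -1.65 V) is the anode, so E°cell = +2.93 V.
Balancing electrons gives n = 6 (lcm of 2 and 3).
ΔG° = −nFE° = −(6)(96485)(+2.93) = -1,696,206 J = -1696.2 kJ.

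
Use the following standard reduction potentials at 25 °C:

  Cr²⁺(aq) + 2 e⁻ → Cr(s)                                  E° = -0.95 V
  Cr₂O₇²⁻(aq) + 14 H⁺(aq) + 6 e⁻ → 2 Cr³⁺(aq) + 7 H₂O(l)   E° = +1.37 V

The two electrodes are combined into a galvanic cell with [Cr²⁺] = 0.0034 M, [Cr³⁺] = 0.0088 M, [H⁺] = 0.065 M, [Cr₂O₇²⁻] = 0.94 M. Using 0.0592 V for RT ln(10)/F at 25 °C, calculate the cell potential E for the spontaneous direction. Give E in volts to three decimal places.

Cr₂O₇²⁻/Cr³⁺ is the cathode (higher E°), Cr²⁺/Cr the anode: E°cell = +1.37 − (-0.95) = +2.32 V, n = 6.
Overall: Cr₂O₇²⁻(aq) + 14 H⁺(aq) + 3 Cr(s) → 2 Cr³⁺(aq) + 7 H₂O(l) + 3 Cr²⁺(aq)
Q = [Cr³⁺]^2·[Cr²⁺]^3 / ([Cr₂O₇²⁻]·[H⁺]^14); log Q = 5.129.
E = E° − (0.0592/n) log Q = +2.32 − (0.0592/6)(5.129) = +2.269 V.

+2.269 V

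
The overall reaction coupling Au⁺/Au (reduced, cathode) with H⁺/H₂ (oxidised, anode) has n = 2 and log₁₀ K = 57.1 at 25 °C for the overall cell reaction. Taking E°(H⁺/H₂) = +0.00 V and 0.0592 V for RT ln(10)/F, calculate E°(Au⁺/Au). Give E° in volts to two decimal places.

+1.69 V

E°cell = (0.0592/n)·log K = (0.0592/2)(57.1) = +1.690 V.
Since Au⁺/Au is the cathode and H⁺/H₂ the anode, E°cell = E°(Au⁺/Au) − E°(H⁺/H₂).
So E°(Au⁺/Au) = E°cell + E°(H⁺/H₂) = +1.690 + (+0.00) = +1.69 V.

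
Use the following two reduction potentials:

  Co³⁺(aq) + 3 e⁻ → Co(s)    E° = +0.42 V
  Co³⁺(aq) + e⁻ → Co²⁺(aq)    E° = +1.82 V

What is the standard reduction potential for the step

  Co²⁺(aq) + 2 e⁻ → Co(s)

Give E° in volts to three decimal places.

-0.280 V

Sequential free energies add, so n₃E°₃ = n₁E°₁ + n₂E°₂.
With n₃ = 3, and the known step contributing 1×(+1.82) V, the unknown satisfies 2·E° = 3×(+0.42) − 1×(+1.82) = -0.560.
E° = -0.560 / 2 = -0.280 V.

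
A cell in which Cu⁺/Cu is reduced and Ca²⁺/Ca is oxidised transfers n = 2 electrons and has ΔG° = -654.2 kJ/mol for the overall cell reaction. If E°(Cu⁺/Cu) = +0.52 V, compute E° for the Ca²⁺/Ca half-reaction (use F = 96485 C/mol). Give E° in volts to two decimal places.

E°cell = −ΔG°/(nF) = −(-654.2×10³)/((2)(96485)) = +3.390 V.
Since Cu⁺/Cu is the cathode and Ca²⁺/Ca the anode, E°cell = E°(Cu⁺/Cu) − E°(Ca²⁺/Ca).
So E°(Ca²⁺/Ca) = E°(Cu⁺/Cu) − E°cell = (+0.52) − (+3.390) = -2.87 V.

-2.87 V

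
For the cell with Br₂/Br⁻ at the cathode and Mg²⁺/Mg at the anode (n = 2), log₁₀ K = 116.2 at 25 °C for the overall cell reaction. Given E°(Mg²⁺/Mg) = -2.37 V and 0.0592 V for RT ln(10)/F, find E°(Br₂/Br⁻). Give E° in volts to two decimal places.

E°cell = (0.0592/n)·log K = (0.0592/2)(116.2) = +3.440 V.
Since Br₂/Br⁻ is the cathode and Mg²⁺/Mg the anode, E°cell = E°(Br₂/Br⁻) − E°(Mg²⁺/Mg).
So E°(Br₂/Br⁻) = E°cell + E°(Mg²⁺/Mg) = +3.440 + (-2.37) = +1.07 V.

+1.07 V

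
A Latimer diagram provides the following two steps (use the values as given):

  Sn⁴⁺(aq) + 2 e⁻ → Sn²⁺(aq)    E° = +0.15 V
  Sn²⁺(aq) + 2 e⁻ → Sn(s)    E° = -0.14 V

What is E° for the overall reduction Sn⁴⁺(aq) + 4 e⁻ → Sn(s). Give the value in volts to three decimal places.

Since ΔG° = −nFE° is additive over sequential reductions, n₃E°₃ = n₁E°₁ + n₂E°₂.
E°₃ = (2×+0.15 + 2×-0.14) / 4 = (+0.020) / 4 = +0.005 V.

+0.005 V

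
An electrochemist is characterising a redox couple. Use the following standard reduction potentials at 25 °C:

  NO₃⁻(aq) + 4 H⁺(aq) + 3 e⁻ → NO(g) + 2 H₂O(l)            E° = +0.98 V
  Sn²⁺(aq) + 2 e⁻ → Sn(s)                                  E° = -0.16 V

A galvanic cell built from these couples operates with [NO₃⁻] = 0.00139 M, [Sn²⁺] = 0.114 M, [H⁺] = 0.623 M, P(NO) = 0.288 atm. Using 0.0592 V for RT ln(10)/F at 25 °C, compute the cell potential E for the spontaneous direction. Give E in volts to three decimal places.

+1.106 V

NO₃⁻/NO is the cathode (higher E°), Sn²⁺/Sn the anode: E°cell = +0.98 − (-0.16) = +1.14 V, n = 6.
Overall: 2 NO₃⁻(aq) + 8 H⁺(aq) + 3 Sn(s) → 2 NO(g) + 4 H₂O(l) + 3 Sn²⁺(aq)
Q = P(NO)^2·[Sn²⁺]^3 / ([NO₃⁻]^2·[H⁺]^8); log Q = 3.448.
E = E° − (0.0592/n) log Q = +1.14 − (0.0592/6)(3.448) = +1.106 V.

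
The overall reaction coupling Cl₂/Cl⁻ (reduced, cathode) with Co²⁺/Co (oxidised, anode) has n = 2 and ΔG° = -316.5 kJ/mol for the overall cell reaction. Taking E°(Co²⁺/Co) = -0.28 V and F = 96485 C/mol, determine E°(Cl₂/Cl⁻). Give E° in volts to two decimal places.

+1.36 V

E°cell = −ΔG°/(nF) = −(-316.5×10³)/((2)(96485)) = +1.640 V.
Since Cl₂/Cl⁻ is the cathode and Co²⁺/Co the anode, E°cell = E°(Cl₂/Cl⁻) − E°(Co²⁺/Co).
So E°(Cl₂/Cl⁻) = E°cell + E°(Co²⁺/Co) = +1.640 + (-0.28) = +1.36 V.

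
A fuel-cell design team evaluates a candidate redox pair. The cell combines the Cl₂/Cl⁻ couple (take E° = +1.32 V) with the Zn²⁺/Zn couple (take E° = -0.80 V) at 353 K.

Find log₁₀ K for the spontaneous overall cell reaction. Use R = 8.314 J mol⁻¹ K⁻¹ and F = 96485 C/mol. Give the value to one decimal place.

60.5

Cathode: Cl₂/Cl⁻; anode: Zn²⁺/Zn. E°cell = (+1.32) − (-0.80) = +2.12 V, with n = 2.
ΔG° = −nFE° = −RT ln K, so ln K = nFE°/(RT) = (2)(96485)(+2.12) / ((8.314)(353)) = 139.393.
log₁₀ K = 139.393 / ln 10 = 60.5.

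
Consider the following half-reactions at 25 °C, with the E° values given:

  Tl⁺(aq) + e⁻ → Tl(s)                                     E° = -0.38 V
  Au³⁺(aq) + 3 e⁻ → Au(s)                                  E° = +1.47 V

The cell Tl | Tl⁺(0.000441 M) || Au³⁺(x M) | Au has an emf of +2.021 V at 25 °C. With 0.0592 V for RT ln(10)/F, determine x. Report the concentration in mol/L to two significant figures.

0.040 M

Au³⁺/Au is the cathode, Tl⁺/Tl the anode: E°cell = +1.85 V, n = 3.
Overall reaction: Au³⁺(aq) + 3 Tl(s) → Au(s) + 3 Tl⁺(aq); Q = [Tl⁺]^3/[Au³⁺]^1.
From E = E° − (0.0592/n) log Q: log Q = (E° − E)·n/0.0592 = (+1.85 − (+2.021))·3/0.0592 = -8.6655.
So 1·log[Au³⁺] = 3·log(0.000441) − log Q = -10.0667 − (-8.6655) = -1.4012; [Au³⁺] = 10^(-1.4012) ≈ 0.040 M.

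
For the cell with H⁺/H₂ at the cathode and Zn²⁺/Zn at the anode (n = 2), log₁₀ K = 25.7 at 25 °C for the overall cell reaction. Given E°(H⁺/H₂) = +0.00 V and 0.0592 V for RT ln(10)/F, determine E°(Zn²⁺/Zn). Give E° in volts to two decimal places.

-0.76 V

E°cell = (0.0592/n)·log K = (0.0592/2)(25.7) = +0.761 V.
Since H⁺/H₂ is the cathode and Zn²⁺/Zn the anode, E°cell = E°(H⁺/H₂) − E°(Zn²⁺/Zn).
So E°(Zn²⁺/Zn) = E°(H⁺/H₂) − E°cell = (+0.00) − (+0.761) = -0.76 V.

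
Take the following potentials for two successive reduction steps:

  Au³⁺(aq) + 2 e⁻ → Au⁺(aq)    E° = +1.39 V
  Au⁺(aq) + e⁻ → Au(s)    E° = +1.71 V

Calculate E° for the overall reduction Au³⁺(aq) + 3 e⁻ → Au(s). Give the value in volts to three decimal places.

+1.497 V

Since ΔG° = −nFE° is additive over sequential reductions, n₃E°₃ = n₁E°₁ + n₂E°₂.
E°₃ = (2×+1.39 + 1×+1.71) / 3 = (+4.490) / 3 = +1.497 V.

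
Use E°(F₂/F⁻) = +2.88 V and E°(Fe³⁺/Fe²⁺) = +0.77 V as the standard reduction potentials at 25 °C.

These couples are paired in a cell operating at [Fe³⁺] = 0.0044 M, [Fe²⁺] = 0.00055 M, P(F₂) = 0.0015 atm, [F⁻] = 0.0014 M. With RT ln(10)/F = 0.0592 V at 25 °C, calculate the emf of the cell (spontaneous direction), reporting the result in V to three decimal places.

+2.142 V

F₂/F⁻ is the cathode (higher E°), Fe³⁺/Fe²⁺ the anode: E°cell = +2.88 − (+0.77) = +2.11 V, n = 2.
Overall: F₂(g) + 2 Fe²⁺(aq) → 2 F⁻(aq) + 2 Fe³⁺(aq)
Q = [F⁻]^2·[Fe³⁺]^2 / (P(F₂)·[Fe²⁺]^2); log Q = -1.078.
E = E° − (0.0592/n) log Q = +2.11 − (0.0592/2)(-1.078) = +2.142 V.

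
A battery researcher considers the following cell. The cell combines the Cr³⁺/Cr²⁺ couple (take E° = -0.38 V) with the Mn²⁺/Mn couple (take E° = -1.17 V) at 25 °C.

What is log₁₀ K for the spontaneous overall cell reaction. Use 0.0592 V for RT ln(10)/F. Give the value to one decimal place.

Cathode: Cr³⁺/Cr²⁺; anode: Mn²⁺/Mn. E°cell = +0.79 V, n = 2.
log K = nE°cell / 0.0592 = (2)(+0.79) / 0.0592 = 26.7.

26.7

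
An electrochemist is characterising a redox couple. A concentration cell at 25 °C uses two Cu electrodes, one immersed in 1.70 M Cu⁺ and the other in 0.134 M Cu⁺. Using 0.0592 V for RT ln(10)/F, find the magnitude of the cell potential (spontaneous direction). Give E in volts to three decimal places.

For a concentration cell E°cell = 0. The 1.70 M side is the cathode (reduction is favoured where [Cu⁺] is higher).
With n = 1, E = −(0.0592/1) log([Cu⁺]ₐₙ/[Cu⁺]꜀ₐₜ) = −(0.0592/1) log(0.134/1.7) = −(0.0592/1)(-1.103) = +0.065 V.

+0.065 V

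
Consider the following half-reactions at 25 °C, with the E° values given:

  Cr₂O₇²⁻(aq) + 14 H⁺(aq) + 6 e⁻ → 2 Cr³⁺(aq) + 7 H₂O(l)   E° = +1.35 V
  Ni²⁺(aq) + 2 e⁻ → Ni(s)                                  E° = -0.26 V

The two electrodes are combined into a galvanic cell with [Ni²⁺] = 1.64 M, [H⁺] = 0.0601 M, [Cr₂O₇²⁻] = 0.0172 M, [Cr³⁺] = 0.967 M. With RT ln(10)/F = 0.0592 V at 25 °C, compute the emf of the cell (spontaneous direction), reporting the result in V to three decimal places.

Cr₂O₇²⁻/Cr³⁺ is the cathode (higher E°), Ni²⁺/Ni the anode: E°cell = +1.35 − (-0.26) = +1.61 V, n = 6.
Overall: Cr₂O₇²⁻(aq) + 14 H⁺(aq) + 3 Ni(s) → 2 Cr³⁺(aq) + 7 H₂O(l) + 3 Ni²⁺(aq)
Q = [Cr³⁺]^2·[Ni²⁺]^3 / ([Cr₂O₇²⁻]·[H⁺]^14); log Q = 19.476.
E = E° − (0.0592/n) log Q = +1.61 − (0.0592/6)(19.476) = +1.418 V.

+1.418 V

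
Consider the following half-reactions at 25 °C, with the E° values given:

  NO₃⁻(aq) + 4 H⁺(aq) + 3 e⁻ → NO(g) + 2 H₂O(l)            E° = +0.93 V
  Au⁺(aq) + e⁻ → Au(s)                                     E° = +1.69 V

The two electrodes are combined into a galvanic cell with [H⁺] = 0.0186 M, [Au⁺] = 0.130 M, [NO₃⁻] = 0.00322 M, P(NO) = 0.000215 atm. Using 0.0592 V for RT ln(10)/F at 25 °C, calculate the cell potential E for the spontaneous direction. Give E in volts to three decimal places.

Au⁺/Au is the cathode (higher E°), NO₃⁻/NO the anode: E°cell = +1.69 − (+0.93) = +0.76 V, n = 3.
Overall: 3 Au⁺(aq) + NO(g) + 2 H₂O(l) → 3 Au(s) + NO₃⁻(aq) + 4 H⁺(aq)
Q = [NO₃⁻]·[H⁺]^4 / ([Au⁺]^3·P(NO)); log Q = -3.088.
E = E° − (0.0592/n) log Q = +0.76 − (0.0592/3)(-3.088) = +0.821 V.

+0.821 V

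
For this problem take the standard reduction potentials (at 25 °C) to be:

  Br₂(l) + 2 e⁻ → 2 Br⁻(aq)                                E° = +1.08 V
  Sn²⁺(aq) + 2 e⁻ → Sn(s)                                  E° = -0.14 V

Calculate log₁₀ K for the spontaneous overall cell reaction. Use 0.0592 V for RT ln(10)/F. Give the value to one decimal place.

41.2

Cathode: Br₂/Br⁻; anode: Sn²⁺/Sn. E°cell = +1.22 V, n = 2.
log K = nE°cell / 0.0592 = (2)(+1.22) / 0.0592 = 41.2.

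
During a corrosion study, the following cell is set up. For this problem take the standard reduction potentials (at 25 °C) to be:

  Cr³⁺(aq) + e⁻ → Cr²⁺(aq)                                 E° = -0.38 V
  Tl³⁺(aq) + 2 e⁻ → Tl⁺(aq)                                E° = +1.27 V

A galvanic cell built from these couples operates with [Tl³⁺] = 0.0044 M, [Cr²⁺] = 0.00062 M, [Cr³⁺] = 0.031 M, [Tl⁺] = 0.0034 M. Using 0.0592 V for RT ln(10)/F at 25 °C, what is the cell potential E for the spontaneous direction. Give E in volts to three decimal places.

+1.553 V

Tl³⁺/Tl⁺ is the cathode (higher E°), Cr³⁺/Cr²⁺ the anode: E°cell = +1.27 − (-0.38) = +1.65 V, n = 2.
Overall: Tl³⁺(aq) + 2 Cr²⁺(aq) → Tl⁺(aq) + 2 Cr³⁺(aq)
Q = [Tl⁺]·[Cr³⁺]^2 / ([Tl³⁺]·[Cr²⁺]^2); log Q = 3.286.
E = E° − (0.0592/n) log Q = +1.65 − (0.0592/2)(3.286) = +1.553 V.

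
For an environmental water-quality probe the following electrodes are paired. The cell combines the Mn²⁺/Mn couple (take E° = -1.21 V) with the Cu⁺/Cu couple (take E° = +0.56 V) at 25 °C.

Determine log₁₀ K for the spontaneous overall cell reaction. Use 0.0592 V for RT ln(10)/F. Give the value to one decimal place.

Cathode: Cu⁺/Cu; anode: Mn²⁺/Mn. E°cell = +1.77 V, n = 2.
log K = nE°cell / 0.0592 = (2)(+1.77) / 0.0592 = 59.8.

59.8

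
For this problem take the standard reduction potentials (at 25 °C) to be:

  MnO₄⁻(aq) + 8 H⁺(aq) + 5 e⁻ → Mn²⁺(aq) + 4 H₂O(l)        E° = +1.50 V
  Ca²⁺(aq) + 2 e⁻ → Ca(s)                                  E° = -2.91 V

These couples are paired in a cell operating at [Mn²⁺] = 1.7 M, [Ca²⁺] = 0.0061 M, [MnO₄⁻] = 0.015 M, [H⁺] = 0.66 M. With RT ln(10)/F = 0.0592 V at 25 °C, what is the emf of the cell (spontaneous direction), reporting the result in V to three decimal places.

MnO₄⁻/Mn²⁺ is the cathode (higher E°), Ca²⁺/Ca the anode: E°cell = +1.50 − (-2.91) = +4.41 V, n = 10.
Overall: 2 MnO₄⁻(aq) + 16 H⁺(aq) + 5 Ca(s) → 2 Mn²⁺(aq) + 8 H₂O(l) + 5 Ca²⁺(aq)
Q = [Mn²⁺]^2·[Ca²⁺]^5 / ([MnO₄⁻]^2·[H⁺]^16); log Q = -4.077.
E = E° − (0.0592/n) log Q = +4.41 − (0.0592/10)(-4.077) = +4.434 V.

+4.434 V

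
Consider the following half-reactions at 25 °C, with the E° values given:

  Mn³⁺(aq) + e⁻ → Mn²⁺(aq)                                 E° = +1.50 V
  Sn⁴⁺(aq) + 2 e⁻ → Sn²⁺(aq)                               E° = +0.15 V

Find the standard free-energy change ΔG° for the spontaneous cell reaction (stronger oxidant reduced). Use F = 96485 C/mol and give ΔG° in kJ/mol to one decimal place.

-260.5 kJ/mol

Mn³⁺/Mn²⁺ (E° = +1.50 V) is the cathode; Sn⁴⁺/Sn²⁺ (E° = +0.15 V) is the anode, so E°cell = +1.35 V.
Balancing electrons gives n = 2 (lcm of 1 and 2).
ΔG° = −nFE° = −(2)(96485)(+1.35) = -260,510 J = -260.5 kJ/mol.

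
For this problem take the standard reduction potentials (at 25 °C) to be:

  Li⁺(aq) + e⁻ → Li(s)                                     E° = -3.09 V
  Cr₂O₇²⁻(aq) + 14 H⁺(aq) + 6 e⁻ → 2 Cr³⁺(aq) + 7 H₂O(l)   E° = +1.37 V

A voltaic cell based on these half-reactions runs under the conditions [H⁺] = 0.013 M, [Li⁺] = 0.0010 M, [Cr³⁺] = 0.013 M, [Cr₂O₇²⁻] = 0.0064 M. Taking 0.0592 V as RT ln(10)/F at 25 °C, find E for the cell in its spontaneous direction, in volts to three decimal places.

Cr₂O₇²⁻/Cr³⁺ is the cathode (higher E°), Li⁺/Li the anode: E°cell = +1.37 − (-3.09) = +4.46 V, n = 6.
Overall: Cr₂O₇²⁻(aq) + 14 H⁺(aq) + 6 Li(s) → 2 Cr³⁺(aq) + 7 H₂O(l) + 6 Li⁺(aq)
Q = [Cr³⁺]^2·[Li⁺]^6 / ([Cr₂O₇²⁻]·[H⁺]^14); log Q = 6.826.
E = E° − (0.0592/n) log Q = +4.46 − (0.0592/6)(6.826) = +4.393 V.

+4.393 V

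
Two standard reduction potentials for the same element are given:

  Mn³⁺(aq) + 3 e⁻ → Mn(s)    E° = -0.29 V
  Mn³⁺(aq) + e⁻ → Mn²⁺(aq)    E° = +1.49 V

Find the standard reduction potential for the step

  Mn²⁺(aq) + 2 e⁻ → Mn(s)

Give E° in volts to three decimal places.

Sequential free energies add, so n₃E°₃ = n₁E°₁ + n₂E°₂.
With n₃ = 3, and the known step contributing 1×(+1.49) V, the unknown satisfies 2·E° = 3×(-0.29) − 1×(+1.49) = -2.360.
E° = -2.360 / 2 = -1.180 V.

-1.180 V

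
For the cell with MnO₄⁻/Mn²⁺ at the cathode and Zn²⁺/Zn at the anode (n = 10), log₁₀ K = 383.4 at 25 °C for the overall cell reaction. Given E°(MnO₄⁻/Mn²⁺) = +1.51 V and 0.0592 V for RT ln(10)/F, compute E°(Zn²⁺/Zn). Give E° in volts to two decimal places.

E°cell = (0.0592/n)·log K = (0.0592/10)(383.4) = +2.270 V.
Since MnO₄⁻/Mn²⁺ is the cathode and Zn²⁺/Zn the anode, E°cell = E°(MnO₄⁻/Mn²⁺) − E°(Zn²⁺/Zn).
So E°(Zn²⁺/Zn) = E°(MnO₄⁻/Mn²⁺) − E°cell = (+1.51) − (+2.270) = -0.76 V.

-0.76 V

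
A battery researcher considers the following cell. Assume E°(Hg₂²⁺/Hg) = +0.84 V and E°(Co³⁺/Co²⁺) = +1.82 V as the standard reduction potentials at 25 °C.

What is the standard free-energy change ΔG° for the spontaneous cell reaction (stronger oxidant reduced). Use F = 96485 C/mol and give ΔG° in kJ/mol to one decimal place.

Co³⁺/Co²⁺ (E° = +1.82 V) is the cathode; Hg₂²⁺/Hg (E° = +0.84 V) is the anode, so E°cell = +0.98 V.
Balancing electrons gives n = 2 (lcm of 1 and 2).
ΔG° = −nFE° = −(2)(96485)(+0.98) = -189,111 J = -189.1 kJ/mol.

-189.1 kJ/mol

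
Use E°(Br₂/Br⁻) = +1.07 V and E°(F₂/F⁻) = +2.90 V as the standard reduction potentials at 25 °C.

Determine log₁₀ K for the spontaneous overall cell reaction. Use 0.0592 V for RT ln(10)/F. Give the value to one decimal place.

61.8

Cathode: F₂/F⁻; anode: Br₂/Br⁻. E°cell = +1.83 V, n = 2.
log K = nE°cell / 0.0592 = (2)(+1.83) / 0.0592 = 61.8.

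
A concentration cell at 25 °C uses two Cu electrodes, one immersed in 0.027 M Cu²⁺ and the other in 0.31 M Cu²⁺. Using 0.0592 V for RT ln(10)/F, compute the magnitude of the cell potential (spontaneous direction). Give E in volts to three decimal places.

+0.031 V

For a concentration cell E°cell = 0. The 0.31 M side is the cathode (reduction is favoured where [Cu²⁺] is higher).
With n = 2, E = −(0.0592/2) log([Cu²⁺]ₐₙ/[Cu²⁺]꜀ₐₜ) = −(0.0592/2) log(0.027/0.31) = −(0.0592/2)(-1.060) = +0.031 V.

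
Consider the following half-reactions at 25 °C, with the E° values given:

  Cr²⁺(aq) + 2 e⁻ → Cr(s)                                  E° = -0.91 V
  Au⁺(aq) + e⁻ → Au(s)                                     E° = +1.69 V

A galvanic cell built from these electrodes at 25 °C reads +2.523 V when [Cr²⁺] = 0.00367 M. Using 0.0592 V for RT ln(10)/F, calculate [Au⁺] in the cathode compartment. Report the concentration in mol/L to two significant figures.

Au⁺/Au is the cathode, Cr²⁺/Cr the anode: E°cell = +2.60 V, n = 2.
Overall reaction: 2 Au⁺(aq) + Cr(s) → 2 Au(s) + Cr²⁺(aq); Q = [Cr²⁺]^1/[Au⁺]^2.
From E = E° − (0.0592/n) log Q: log Q = (E° − E)·n/0.0592 = (+2.60 − (+2.523))·2/0.0592 = 2.6014.
So 2·log[Au⁺] = 1·log(0.00367) − log Q = -2.4353 − (2.6014) = -5.0367; log[Au⁺] = -5.0367 / 2 = -2.5183; [Au⁺] = 10^(-2.5183) ≈ 0.0030 M.

0.0030 M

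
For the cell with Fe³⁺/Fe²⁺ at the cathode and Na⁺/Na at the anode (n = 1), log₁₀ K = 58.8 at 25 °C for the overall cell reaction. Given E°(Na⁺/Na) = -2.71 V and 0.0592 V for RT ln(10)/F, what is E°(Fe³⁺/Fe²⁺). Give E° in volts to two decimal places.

+0.77 V

E°cell = (0.0592/n)·log K = (0.0592/1)(58.8) = +3.481 V.
Since Fe³⁺/Fe²⁺ is the cathode and Na⁺/Na the anode, E°cell = E°(Fe³⁺/Fe²⁺) − E°(Na⁺/Na).
So E°(Fe³⁺/Fe²⁺) = E°cell + E°(Na⁺/Na) = +3.481 + (-2.71) = +0.77 V.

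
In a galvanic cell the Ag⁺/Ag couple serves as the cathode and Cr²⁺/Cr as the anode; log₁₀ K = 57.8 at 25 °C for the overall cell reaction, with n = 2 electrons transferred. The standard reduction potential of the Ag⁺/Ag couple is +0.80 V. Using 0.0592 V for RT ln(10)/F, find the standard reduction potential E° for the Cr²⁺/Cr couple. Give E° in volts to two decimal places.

E°cell = (0.0592/n)·log K = (0.0592/2)(57.8) = +1.711 V.
Since Ag⁺/Ag is the cathode and Cr²⁺/Cr the anode, E°cell = E°(Ag⁺/Ag) − E°(Cr²⁺/Cr).
So E°(Cr²⁺/Cr) = E°(Ag⁺/Ag) − E°cell = (+0.80) − (+1.711) = -0.91 V.

-0.91 V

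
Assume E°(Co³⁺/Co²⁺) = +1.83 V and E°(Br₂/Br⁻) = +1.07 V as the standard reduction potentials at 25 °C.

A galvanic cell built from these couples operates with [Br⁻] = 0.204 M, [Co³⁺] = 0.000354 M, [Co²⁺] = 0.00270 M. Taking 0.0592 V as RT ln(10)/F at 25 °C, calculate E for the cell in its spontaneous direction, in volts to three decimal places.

+0.667 V

Co³⁺/Co²⁺ is the cathode (higher E°), Br₂/Br⁻ the anode: E°cell = +1.83 − (+1.07) = +0.76 V, n = 2.
Overall: 2 Co³⁺(aq) + 2 Br⁻(aq) → 2 Co²⁺(aq) + Br₂(l)
Q = [Co²⁺]^2 / ([Co³⁺]^2·[Br⁻]^2); log Q = 3.145.
E = E° − (0.0592/n) log Q = +0.76 − (0.0592/2)(3.145) = +0.667 V.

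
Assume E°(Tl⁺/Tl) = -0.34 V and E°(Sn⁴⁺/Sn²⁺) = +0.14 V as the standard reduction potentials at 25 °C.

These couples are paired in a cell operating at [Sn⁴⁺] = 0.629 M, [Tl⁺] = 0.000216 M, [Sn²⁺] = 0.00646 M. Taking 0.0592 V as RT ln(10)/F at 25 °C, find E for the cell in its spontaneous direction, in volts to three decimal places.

Sn⁴⁺/Sn²⁺ is the cathode (higher E°), Tl⁺/Tl the anode: E°cell = +0.14 − (-0.34) = +0.48 V, n = 2.
Overall: Sn⁴⁺(aq) + 2 Tl(s) → Sn²⁺(aq) + 2 Tl⁺(aq)
Q = [Sn²⁺]·[Tl⁺]^2 / ([Sn⁴⁺]); log Q = -9.320.
E = E° − (0.0592/n) log Q = +0.48 − (0.0592/2)(-9.320) = +0.756 V.

+0.756 V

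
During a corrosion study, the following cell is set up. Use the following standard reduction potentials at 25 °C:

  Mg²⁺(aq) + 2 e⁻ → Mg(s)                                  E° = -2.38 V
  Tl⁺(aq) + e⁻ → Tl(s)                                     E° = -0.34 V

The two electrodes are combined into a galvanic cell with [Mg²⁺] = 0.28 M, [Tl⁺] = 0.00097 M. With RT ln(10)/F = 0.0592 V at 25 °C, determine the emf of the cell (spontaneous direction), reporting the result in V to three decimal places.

Tl⁺/Tl is the cathode (higher E°), Mg²⁺/Mg the anode: E°cell = -0.34 − (-2.38) = +2.04 V, n = 2.
Overall: 2 Tl⁺(aq) + Mg(s) → 2 Tl(s) + Mg²⁺(aq)
Q = [Mg²⁺] / ([Tl⁺]^2); log Q = 5.474.
E = E° − (0.0592/n) log Q = +2.04 − (0.0592/2)(5.474) = +1.878 V.

+1.878 V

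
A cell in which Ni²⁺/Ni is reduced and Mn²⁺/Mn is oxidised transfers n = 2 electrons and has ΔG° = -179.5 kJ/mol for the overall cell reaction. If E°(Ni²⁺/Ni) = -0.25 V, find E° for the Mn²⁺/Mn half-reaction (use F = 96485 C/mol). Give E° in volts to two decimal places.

-1.18 V

E°cell = −ΔG°/(nF) = −(-179.5×10³)/((2)(96485)) = +0.930 V.
Since Ni²⁺/Ni is the cathode and Mn²⁺/Mn the anode, E°cell = E°(Ni²⁺/Ni) − E°(Mn²⁺/Mn).
So E°(Mn²⁺/Mn) = E°(Ni²⁺/Ni) − E°cell = (-0.25) − (+0.930) = -1.18 V.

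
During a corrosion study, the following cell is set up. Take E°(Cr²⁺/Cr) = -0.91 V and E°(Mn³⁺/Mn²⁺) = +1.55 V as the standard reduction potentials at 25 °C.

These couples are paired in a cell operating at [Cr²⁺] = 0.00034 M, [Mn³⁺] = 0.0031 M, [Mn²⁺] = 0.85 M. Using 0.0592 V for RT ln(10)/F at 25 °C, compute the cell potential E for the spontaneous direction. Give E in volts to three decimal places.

Mn³⁺/Mn²⁺ is the cathode (higher E°), Cr²⁺/Cr the anode: E°cell = +1.55 − (-0.91) = +2.46 V, n = 2.
Overall: 2 Mn³⁺(aq) + Cr(s) → 2 Mn²⁺(aq) + Cr²⁺(aq)
Q = [Mn²⁺]^2·[Cr²⁺] / ([Mn³⁺]^2); log Q = 1.408.
E = E° − (0.0592/n) log Q = +2.46 − (0.0592/2)(1.408) = +2.418 V.

+2.418 V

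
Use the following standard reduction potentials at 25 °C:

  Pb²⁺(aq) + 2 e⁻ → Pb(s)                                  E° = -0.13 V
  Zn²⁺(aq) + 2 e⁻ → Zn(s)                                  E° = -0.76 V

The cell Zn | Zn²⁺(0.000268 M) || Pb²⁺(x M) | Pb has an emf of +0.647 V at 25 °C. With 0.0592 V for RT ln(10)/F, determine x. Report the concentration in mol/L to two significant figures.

Pb²⁺/Pb is the cathode, Zn²⁺/Zn the anode: E°cell = +0.63 V, n = 2.
Overall reaction: Pb²⁺(aq) + Zn(s) → Pb(s) + Zn²⁺(aq); Q = [Zn²⁺]^1/[Pb²⁺]^1.
From E = E° − (0.0592/n) log Q: log Q = (E° − E)·n/0.0592 = (+0.63 − (+0.647))·2/0.0592 = -0.5743.
So 1·log[Pb²⁺] = 1·log(0.000268) − log Q = -3.5719 − (-0.5743) = -2.9976; [Pb²⁺] = 10^(-2.9976) ≈ 0.0010 M.

0.0010 M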